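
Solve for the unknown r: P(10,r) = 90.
P(10,r) = 10·9·…·(10−r+1), a product of r factors. Multiplying down from 10: 10 = 10; 10·9 = 90 ✓ (2 factors). So r = 2.

Answer: 2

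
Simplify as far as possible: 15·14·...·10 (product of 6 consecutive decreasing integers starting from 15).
3,603,600

Working:
This is P(15,6) = 15!/(9)! = 3,603,600.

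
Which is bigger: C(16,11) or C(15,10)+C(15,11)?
Equal

Explanation: By Pascal's identity: C(16,11) = C(15,10)+C(15,11) = 4,368. Equal.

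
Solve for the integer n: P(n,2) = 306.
P(n,2) = n(n−1) is increasing in n; n(n−1) ≈ (n−0.5)^2 = 306 gives n ≈ 18.0. Check: P(16,2) = 240, P(17,2) = 272, P(18,2) = 306 ✓. So n = 18.
Final answer: 18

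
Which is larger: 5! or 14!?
5!=120, 14!=87,178,291,200. 14! > 5!.
Final answer: 14!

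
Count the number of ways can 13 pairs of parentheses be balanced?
742,900

Explanation: Using the Catalan number formula: C_n = C(2n, n) / (n+1)
C_13 = C(26, 13) / (13+1)
     = 10400600 / 14
     = 742,900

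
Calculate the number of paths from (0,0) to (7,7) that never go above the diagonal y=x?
429
Counted by the Catalan number C_7: C_7 = C(14,7)/(7+1) = 3,432/8 = 429.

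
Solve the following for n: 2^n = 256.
2^8 = 256, so n = 8.
Final answer: 8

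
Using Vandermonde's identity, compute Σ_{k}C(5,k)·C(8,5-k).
1,287

Reasoning: = C(5+8,5) = C(13,5) = 1,287.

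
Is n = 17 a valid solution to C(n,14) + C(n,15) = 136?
No

Working:
C(17,14) + C(17,15) = 680 + 136 = 816, which does not equal 136.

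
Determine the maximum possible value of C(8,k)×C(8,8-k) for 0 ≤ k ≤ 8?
C(8,k)·C(8,8-k) = C(8,k)², maximised at the centre k = 4: C(8,4)² = 4,900.

Answer: 4,900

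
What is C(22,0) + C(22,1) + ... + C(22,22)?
4,194,304

Reasoning: Sum of binomial coefficients = 2^22 = 4,194,304.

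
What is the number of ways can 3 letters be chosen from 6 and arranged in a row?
120

P(6,3) = 6!/(6-3)! = 120.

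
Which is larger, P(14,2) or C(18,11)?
C(18,11)

P(14,2)=182, C(18,11)=31,824.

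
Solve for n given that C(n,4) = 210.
10
C(n,4) = n(n−1)(n−2)(n−3)/4! is increasing in n, and n(n−1)(n−2)(n−3) = 4!·210 = 5,040 ≈ (n−1.5)^4 gives n ≈ 9.9. Check: C(8,4) = 70, C(9,4) = 126, C(10,4) = 210 ✓. So n = 10.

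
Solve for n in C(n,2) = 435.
C(n,2) = n(n−1)/2! is increasing in n, and n(n−1) = 2!·435 = 870 ≈ (n−0.5)^2 gives n ≈ 30.0. Check: C(28,2) = 378, C(29,2) = 406, C(30,2) = 435 ✓. So n = 30.
Final answer: 30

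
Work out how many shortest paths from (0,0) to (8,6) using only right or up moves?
3,003

Choose 8 rights from 14 moves: C(14,8) = 3,003.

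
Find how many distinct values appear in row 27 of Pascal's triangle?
14

Solution: Row 27 has entries C(27,0)..C(27,27); by symmetry C(27,k)=C(27,27-k), giving 14 distinct values.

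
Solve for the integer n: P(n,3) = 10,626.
23

Explanation: P(n,3) = n(n−1)(n−2) is increasing in n; n(n−1)(n−2) ≈ (n−1)^3 = 10,626 gives n ≈ 23.0. Check: P(21,3) = 7,980, P(22,3) = 9,240, P(23,3) = 10,626 ✓. So n = 23.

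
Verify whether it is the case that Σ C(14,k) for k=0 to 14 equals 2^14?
Binomial theorem: Σ C(14,k) = (1+1)^14 = 2^14 = 16,384; RHS 2^14 = 16,384.

Answer: True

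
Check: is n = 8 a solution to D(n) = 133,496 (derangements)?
No

Explanation: D(8) = (8-1)·[D(7) + D(6)] = 7·[1,854 + 265] = 14,833, which does not equal 133,496.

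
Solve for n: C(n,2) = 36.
9

Reasoning: C(n,2) = n(n−1)/2! is increasing in n, and n(n−1) = 2!·36 = 72 ≈ (n−0.5)^2 gives n ≈ 9.0. Check: C(7,2) = 21, C(8,2) = 28, C(9,2) = 36 ✓. So n = 9.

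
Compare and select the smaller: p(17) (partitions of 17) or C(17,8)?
Pentagonal recurrence p(n) = p(n−1) + p(n−2) − p(n−5) − p(n−7) + …: p(17) = p(16) + p(15) − p(12) − p(10) + p(5) + p(2) = 231 + 176 − 77 − 42 + 7 + 2 = 297; C(17,8) = 24,310.
Final answer: p(17)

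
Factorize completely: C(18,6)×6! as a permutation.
P(18,6)
C(18,6)×6! = [18!/(6!(12)!)]×6! = 18!/(12)! = P(18,6) = 13,366,080.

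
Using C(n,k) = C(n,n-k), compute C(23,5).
33,649

Reasoning: C(23,5) = C(23,18) = 33,649.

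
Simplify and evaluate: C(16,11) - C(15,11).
3,003
C(16,11) - C(15,11) = C(15,10) = 3,003.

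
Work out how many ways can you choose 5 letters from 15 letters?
3,003

Reasoning: C(15,5) = 15! / (5! × (15-5)!)
         = 15! / (5! × 10!)
         = 3,003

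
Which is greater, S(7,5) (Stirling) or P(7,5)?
S(7,5) = 5·S(6,5) + S(6,4) = 5·15 + 65 = 140; P(7,5) = 2,520.
Final answer: P(7,5)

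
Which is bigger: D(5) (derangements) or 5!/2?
D(5) = (5-1)·[D(4) + D(3)] = 4·[9 + 2] = 44; 5!/2 = 120/2 = 60.
Final answer: 5!/2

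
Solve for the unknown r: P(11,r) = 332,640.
P(11,r) = 11·10·…·(11−r+1), a product of r factors. Multiplying down from 11: 11 = 11; 11·10 = 110; 11·10·9 = 990; 11·10·9·8 = 7,920; 11·10·9·8·7 = 55,440; 11·10·9·8·7·6 = 332,640 ✓ (6 factors). So r = 6.
Final answer: 6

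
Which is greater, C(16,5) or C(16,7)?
C(16,7)

C(16,5)=4,368, C(16,7)=11,440.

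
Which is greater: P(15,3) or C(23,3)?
P(15,3)

Solution: P(15,3)=2,730, C(23,3)=1,771.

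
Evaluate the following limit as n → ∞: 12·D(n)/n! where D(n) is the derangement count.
D(n)/n! → 1/e, so 12·D(n)/n! → 12/e.

Answer: 12/e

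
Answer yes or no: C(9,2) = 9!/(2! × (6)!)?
No

Explanation: The correct denominator is 2!×7!, giving C(9,2) = 36; the stated RHS is 9!/(2!×6!) = 252 ≠ 36, so the statement does not hold.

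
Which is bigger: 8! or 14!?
8!=40,320, 14!=87,178,291,200. 14! > 8!.
Final answer: 14!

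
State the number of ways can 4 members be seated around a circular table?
6

Working:
Circular arrangements: (4-1)! = 6.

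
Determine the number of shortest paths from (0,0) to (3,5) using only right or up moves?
Choose 3 rights from 8 moves: C(8,3) = 56.
Final answer: 56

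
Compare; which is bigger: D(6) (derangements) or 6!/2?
6!/2

Reasoning: D(6) = (6-1)·[D(5) + D(4)] = 5·[44 + 9] = 265; 6!/2 = 720/2 = 360.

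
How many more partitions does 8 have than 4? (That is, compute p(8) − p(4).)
Pentagonal recurrence p(n) = p(n−1) + p(n−2) − p(n−5) − p(n−7) + …: p(8) = p(7) + p(6) − p(3) − p(1) = 15 + 11 − 3 − 1 = 22.
p(4) = p(3) + p(2) = 3 + 2 = 5.
Difference = 22 − 5 = 17.

Answer: 17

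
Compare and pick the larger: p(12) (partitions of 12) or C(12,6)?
C(12,6)

Pentagonal recurrence p(n) = p(n−1) + p(n−2) − p(n−5) − p(n−7) + …: p(12) = p(11) + p(10) − p(7) − p(5) + p(0) = 56 + 42 − 15 − 7 + 1 = 77; C(12,6) = 924.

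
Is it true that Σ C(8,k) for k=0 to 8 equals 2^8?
True

Solution: Binomial theorem: Σ C(8,k) = (1+1)^8 = 2^8 = 256; RHS 2^8 = 256.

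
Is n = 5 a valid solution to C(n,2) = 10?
C(5,2) = 5·4/2! = 20/2 = 10, which equals 10.
Final answer: Yes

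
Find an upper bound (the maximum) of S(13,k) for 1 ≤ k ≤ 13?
9,321,312
Row S(13,k) for k = 1..13 (via S(n,k) = k·S(n−1,k) + S(n−1,k−1)): 1, 4,095, 261,625, 2,532,530, 7,508,501, 9,321,312, 5,715,424, 1,899,612, 359,502, 39,325, 2,431, 78, 1. The row is unimodal; maximum at k = 6: 9,321,312.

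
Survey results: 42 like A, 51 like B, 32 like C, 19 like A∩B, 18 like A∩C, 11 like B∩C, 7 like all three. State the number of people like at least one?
84

Reasoning: |A∪B∪C| = 42+51+32-19-18-11+7 = 84.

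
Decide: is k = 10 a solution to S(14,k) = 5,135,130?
S(14,10) = 10·S(13,10) + S(13,9) = 10·39,325 + 359,502 = 752,752, which does not equal 5,135,130.

Answer: No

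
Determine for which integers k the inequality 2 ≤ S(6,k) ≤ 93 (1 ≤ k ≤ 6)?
2, 3, 4, 5

Working:
S(6,1)=1; S(6,2)=31; S(6,3)=90; S(6,4)=65; S(6,5)=15; S(6,6)=1. So valid k = 2, 3, 4, 5.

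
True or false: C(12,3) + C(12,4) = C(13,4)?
Pascal's identity C(n,k) + C(n,k+1) = C(n+1,k+1): 220 + 495 = 715 = C(13,4).
Final answer: True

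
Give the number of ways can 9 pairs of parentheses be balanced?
4,862

Working:
Using the Catalan number formula: C_n = C(2n, n) / (n+1)
C_9 = C(18, 9) / (9+1)
     = 48620 / 10
     = 4,862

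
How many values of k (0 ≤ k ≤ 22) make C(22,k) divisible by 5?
8
Checking C(22,k) mod 5 for k = 0..22: divisible at k = 3, 4, 8, 9, 13, 14, 18, 19. That's 8 values.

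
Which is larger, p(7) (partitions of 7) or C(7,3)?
Pentagonal recurrence p(n) = p(n−1) + p(n−2) − p(n−5) − p(n−7) + …: p(7) = p(6) + p(5) − p(2) − p(0) = 11 + 7 − 2 − 1 = 15; C(7,3) = 35.

Answer: C(7,3)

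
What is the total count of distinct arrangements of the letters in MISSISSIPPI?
34,650
Word has 11 letters (M=1, I=4, S=4, P=2). Arrangements: 11!/Π(k!) = 34,650.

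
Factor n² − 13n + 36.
Seek roots whose sum is 13 and product is 36: (4, 9). So n² − 13n + 36 = (n − 4)(n − 9).
Final answer: (n − 4)(n − 9)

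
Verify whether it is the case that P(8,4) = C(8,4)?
False
P(8,4) = 1,680 but C(8,4) = 70; they differ by a factor of 4! = 24, so the statement does not hold.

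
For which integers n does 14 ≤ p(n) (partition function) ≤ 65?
Tabulating p(n) via p(n) = p(n−1) + p(n−2) − p(n−5) − p(n−7) + …: p(6)=11; p(7)=15; p(8)=22; p(9)=30; p(10)=42; p(11)=56; p(12)=77. So valid n = 7, 8, 9, 10, 11.

Answer: 7, 8, 9, 10, 11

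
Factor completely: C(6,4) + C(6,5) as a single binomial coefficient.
C(7,5)

Solution: By Pascal's identity: C(6,4) + C(6,5) = C(7,5) = 21.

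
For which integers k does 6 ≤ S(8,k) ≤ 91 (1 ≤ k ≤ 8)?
S(8,1)=1; S(8,2)=127; S(8,3)=966; S(8,4)=1,701; S(8,5)=1,050; S(8,6)=266; S(8,7)=28; S(8,8)=1. So valid k = 7.
Final answer: 7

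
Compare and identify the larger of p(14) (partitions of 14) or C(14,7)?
C(14,7)

Explanation: Pentagonal recurrence p(n) = p(n−1) + p(n−2) − p(n−5) − p(n−7) + …: p(14) = p(13) + p(12) − p(9) − p(7) + p(2) = 101 + 77 − 30 − 15 + 2 = 135; C(14,7) = 3,432.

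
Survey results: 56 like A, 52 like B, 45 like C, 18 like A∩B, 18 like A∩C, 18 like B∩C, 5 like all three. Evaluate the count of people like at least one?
104

Solution: |A∪B∪C| = 56+52+45-18-18-18+5 = 104.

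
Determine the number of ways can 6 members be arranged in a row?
720

Working:
Arrangements of 6 distinct objects: 6! = 720.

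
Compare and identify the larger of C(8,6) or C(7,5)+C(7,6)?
Equal

Reasoning: By Pascal's identity: C(8,6) = C(7,5)+C(7,6) = 28. Equal.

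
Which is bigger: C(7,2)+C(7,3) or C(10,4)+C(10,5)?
First=56, Second=462.

Answer: C(10,4)+C(10,5)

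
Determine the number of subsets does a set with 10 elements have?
1,024

Each element can be included or excluded: 2^10 = 1,024.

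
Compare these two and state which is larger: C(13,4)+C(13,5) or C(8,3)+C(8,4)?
C(13,4)+C(13,5)

First=2,002, Second=126.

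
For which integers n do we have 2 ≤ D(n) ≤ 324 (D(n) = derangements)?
3, 4, 5, 6

Working:
Using D(n) = (n−1)[D(n−1) + D(n−2)] with D(1)=0, D(2)=1: D(2)=1; D(3)=2; D(4)=9; D(5)=44; D(6)=265; D(7)=1,854. So valid n = 3, 4, 5, 6.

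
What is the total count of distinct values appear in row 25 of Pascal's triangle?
13

Explanation: Row 25 has entries C(25,0)..C(25,25); by symmetry C(25,k)=C(25,25-k), giving 13 distinct values.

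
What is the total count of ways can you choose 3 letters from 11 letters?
C(11,3) = 11! / (3! × (11-3)!)
         = 11! / (3! × 8!)
         = 165

Answer: 165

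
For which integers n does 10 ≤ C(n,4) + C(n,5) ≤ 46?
6

Reasoning: C(5,4)+C(5,5)=6; C(6,4)+C(6,5)=21; C(7,4)+C(7,5)=56. So valid n = 6.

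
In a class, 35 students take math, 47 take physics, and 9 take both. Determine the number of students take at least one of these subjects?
73

Solution: |A∪B| = |A|+|B|-|A∩B| = 35+47-9 = 73.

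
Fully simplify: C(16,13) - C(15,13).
455

C(16,13) - C(15,13) = C(15,12) = 455.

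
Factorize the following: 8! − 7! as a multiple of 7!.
7 × 7! = 35,280

8! − 7! = 8·7! − 7! = (8 − 1)·7! = 7 × 7! = 35,280.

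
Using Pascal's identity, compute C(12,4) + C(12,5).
C(12,4) + C(12,5) = C(13,5) = 1,287.

Answer: 1,287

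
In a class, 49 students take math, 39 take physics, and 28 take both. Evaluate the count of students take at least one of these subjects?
|A∪B| = |A|+|B|-|A∩B| = 49+39-28 = 60.
Final answer: 60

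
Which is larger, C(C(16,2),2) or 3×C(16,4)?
C(C(16,2),2)

Working:
C(C(16,2),2)=7,140, 3×C(16,4)=5,460.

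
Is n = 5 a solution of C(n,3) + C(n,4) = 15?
Yes

Solution: C(5,3) + C(5,4) = 10 + 5 = 15, which equals 15.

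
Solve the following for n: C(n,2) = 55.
C(n,2) = n(n−1)/2! is increasing in n, and n(n−1) = 2!·55 = 110 ≈ (n−0.5)^2 gives n ≈ 11.0. Check: C(9,2) = 36, C(10,2) = 45, C(11,2) = 55 ✓. So n = 11.

Answer: 11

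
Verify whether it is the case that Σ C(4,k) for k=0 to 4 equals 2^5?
Binomial theorem: Σ C(4,k) = (1+1)^4 = 2^4 = 16; RHS 2^5 = 32.

Answer: False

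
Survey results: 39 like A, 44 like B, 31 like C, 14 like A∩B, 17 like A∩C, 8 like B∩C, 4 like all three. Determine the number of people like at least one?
79

Working:
|A∪B∪C| = 39+44+31-14-17-8+4 = 79.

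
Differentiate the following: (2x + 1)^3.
6(2x + 1)^2

Solution: Chain rule: 3(2x+1)^{2} × 2 = 6(2x+1)^{2}.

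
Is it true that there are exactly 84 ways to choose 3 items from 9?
C(9,3) = 84.

Answer: True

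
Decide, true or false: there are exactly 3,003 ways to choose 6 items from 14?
C(14,6) = 3,003.
Final answer: True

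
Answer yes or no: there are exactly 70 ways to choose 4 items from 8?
Yes

Reasoning: C(8,4) = 70.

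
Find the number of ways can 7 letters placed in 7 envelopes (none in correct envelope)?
Using D(n) = (n-1)[D(n-1) + D(n-2)]:
D(7) = (7-1) × [D(6) + D(5)]
      = 6 × [265 + 44]
      = 6 × 309
      = 1,854

Answer: 1,854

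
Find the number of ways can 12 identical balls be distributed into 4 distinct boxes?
455

Working:
C(12+4-1, 4-1) = C(15, 3) = 455.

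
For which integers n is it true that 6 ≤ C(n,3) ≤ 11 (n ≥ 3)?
5

Reasoning: C(4,3)=4; C(5,3)=10; C(6,3)=20. So valid n = 5.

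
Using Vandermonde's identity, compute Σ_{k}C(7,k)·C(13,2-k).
= C(7+13,2) = C(20,2) = 190.

Answer: 190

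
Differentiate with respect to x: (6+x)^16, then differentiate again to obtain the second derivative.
240(6+x)^14

Explanation: First derivative: 16(6+x)^{15}. Second derivative: 16·15·(6+x)^{14} = 240(6+x)^{14}.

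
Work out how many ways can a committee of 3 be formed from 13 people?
C(13,3) = 13! / (3! × (13-3)!)
         = 13! / (3! × 10!)
         = 286

Answer: 286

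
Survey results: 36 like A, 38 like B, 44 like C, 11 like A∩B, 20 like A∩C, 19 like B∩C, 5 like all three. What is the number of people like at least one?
73

|A∪B∪C| = 36+38+44-11-20-19+5 = 73.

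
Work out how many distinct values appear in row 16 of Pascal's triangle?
Row 16 has entries C(16,0)..C(16,16); by symmetry C(16,k)=C(16,16-k), giving 9 distinct values.
Final answer: 9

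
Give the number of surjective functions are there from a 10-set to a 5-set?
5,103,000

Working:
Onto functions = 5! × S(10,5)
First compute S(10,5) via recurrence:
Using the Stirling recurrence: S(n,k) = k·S(n-1,k) + S(n-1,k-1)
S(10,5) = 5·S(9,5) + S(9,4)
         = 5·6951 + 7770
         = 34755 + 7770
         = 42,525
Then: 120 × 42525 = 5,103,000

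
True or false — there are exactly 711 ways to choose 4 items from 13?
False

Reasoning: C(13,4) = 715 ≠ 711.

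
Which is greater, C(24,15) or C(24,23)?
C(24,15)=1,307,504, C(24,23)=24.
Final answer: C(24,15)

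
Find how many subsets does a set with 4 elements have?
Each element can be included or excluded: 2^4 = 16.
Final answer: 16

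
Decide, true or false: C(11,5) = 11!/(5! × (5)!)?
False

Reasoning: The correct denominator is 5!×6!, giving C(11,5) = 462; the stated RHS is 11!/(5!×5!) = 2,772 ≠ 462, so the statement does not hold.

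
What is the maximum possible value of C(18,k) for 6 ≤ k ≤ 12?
48,620

Working:
C(18,k) is maximised at the centre of the row: C(18,9) = 48,620.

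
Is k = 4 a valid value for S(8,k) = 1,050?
No

Explanation: S(8,4) = 4·S(7,4) + S(7,3) = 4·350 + 301 = 1,701, which does not equal 1,050.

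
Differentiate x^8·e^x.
(8x^7 + x^8)e^x
Product rule: d/dx[x^8]·e^x + x^8·d/dx[e^x] = 8x^{7}e^x + x^8e^x.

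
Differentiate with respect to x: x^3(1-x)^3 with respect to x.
Product rule: 3x^{2}(1-x)^{3} + x^3·(-3)(1-x)^{2}.
Final answer: 3x^2(1-x)^3 - 3x^3(1-x)^2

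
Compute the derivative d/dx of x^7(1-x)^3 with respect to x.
7x^6(1-x)^3 - 3x^7(1-x)^2
Product rule: 7x^{6}(1-x)^{3} + x^7·(-3)(1-x)^{2}.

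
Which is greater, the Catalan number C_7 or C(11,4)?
C_7

Solution: C_7 = C(14,7)/(7+1) = 3,432/8 = 429; C(11,4) = 330.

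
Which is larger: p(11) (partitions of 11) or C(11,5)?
C(11,5)

Working:
Pentagonal recurrence p(n) = p(n−1) + p(n−2) − p(n−5) − p(n−7) + …: p(11) = p(10) + p(9) − p(6) − p(4) = 42 + 30 − 11 − 5 = 56; C(11,5) = 462.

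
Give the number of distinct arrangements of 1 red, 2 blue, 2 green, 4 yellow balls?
3,780

Explanation: Multinomial: 9!/(1! × 2! × 2! × 4!) = 3,780.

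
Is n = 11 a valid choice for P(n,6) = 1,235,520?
P(11,6) = 11·10·9·8·7·6 = 332,640, which does not equal 1,235,520.
Final answer: No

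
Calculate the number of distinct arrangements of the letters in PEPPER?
Word has 6 letters (P=3, E=2, R=1). Arrangements: 6!/Π(k!) = 60.
Final answer: 60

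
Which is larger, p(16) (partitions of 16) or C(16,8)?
C(16,8)

Reasoning: Pentagonal recurrence p(n) = p(n−1) + p(n−2) − p(n−5) − p(n−7) + …: p(16) = p(15) + p(14) − p(11) − p(9) + p(4) + p(1) = 176 + 135 − 56 − 30 + 5 + 1 = 231; C(16,8) = 12,870.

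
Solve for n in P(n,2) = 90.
10

Solution: P(n,2) = n(n−1) is increasing in n; n(n−1) ≈ (n−0.5)^2 = 90 gives n ≈ 10.0. Check: P(8,2) = 56, P(9,2) = 72, P(10,2) = 90 ✓. So n = 10.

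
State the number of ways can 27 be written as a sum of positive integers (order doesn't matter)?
Pentagonal recurrence p(n) = p(n−1) + p(n−2) − p(n−5) − p(n−7) + …: p(27) = p(26) + p(25) − p(22) − p(20) + p(15) + p(12) − p(5) − p(1) = 2,436 + 1,958 − 1,002 − 627 + 176 + 77 − 7 − 1 = 3,010.

Answer: 3,010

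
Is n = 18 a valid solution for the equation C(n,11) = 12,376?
No

C(18,11) = 18·17·16·15·14·13·12·11·10·9·8/11! = 1,270,312,243,200/39,916,800 = 31,824, which does not equal 12,376.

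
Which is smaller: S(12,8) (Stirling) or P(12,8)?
S(12,8) = 8·S(11,8) + S(11,7) = 8·11,880 + 63,987 = 159,027; P(12,8) = 19,958,400.
Final answer: S(12,8)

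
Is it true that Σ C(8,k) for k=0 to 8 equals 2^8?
True

Binomial theorem: Σ C(8,k) = (1+1)^8 = 2^8 = 256; RHS 2^8 = 256.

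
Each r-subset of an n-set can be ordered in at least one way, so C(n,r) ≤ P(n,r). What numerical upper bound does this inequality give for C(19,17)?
60,822,550,204,416,000

P(19,17) = 19·18·17·16·15·14·13·12·11·10·9·8·7·6·5·4·3 = 60,822,550,204,416,000, so C(19,17) ≤ 60,822,550,204,416,000. (The bound is loose by a factor of 17! = 355,687,428,096,000: C(19,17) = 60,822,550,204,416,000/355,687,428,096,000 = 171.)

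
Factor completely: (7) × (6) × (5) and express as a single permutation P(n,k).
Product of 3 consecutive descending integers starting at 7: P(7,3) = 7!/4! = 210.
Final answer: P(7,3) = 7!/(4)!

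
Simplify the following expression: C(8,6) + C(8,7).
By Pascal's identity: C(9,7) = 36.
Final answer: 36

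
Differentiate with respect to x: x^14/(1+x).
(14x^13(1+x) - x^14)/(1+x)²

Solution: Quotient rule: [14x^{13}(1+x) - x^14]/(1+x)².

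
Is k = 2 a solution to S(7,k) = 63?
S(7,2) = 2·S(6,2) + S(6,1) = 2·31 + 1 = 63, which equals 63.
Final answer: Yes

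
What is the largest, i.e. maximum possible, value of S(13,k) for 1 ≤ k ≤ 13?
9,321,312

Solution: Row S(13,k) for k = 1..13 (via S(n,k) = k·S(n−1,k) + S(n−1,k−1)): 1, 4,095, 261,625, 2,532,530, 7,508,501, 9,321,312, 5,715,424, 1,899,612, 359,502, 39,325, 2,431, 78, 1. The row is unimodal; maximum at k = 6: 9,321,312.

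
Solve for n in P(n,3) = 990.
P(n,3) = n(n−1)(n−2) is increasing in n; n(n−1)(n−2) ≈ (n−1)^3 = 990 gives n ≈ 11.0. Check: P(9,3) = 504, P(10,3) = 720, P(11,3) = 990 ✓. So n = 11.
Final answer: 11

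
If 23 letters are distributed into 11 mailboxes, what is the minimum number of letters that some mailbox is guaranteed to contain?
Pigeonhole: ⌈23/11⌉ = 3.

Answer: 3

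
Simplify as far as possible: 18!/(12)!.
13,366,080
This equals 18×17×...×13 = 13,366,080.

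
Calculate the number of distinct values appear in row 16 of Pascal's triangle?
9

Explanation: Row 16 has entries C(16,0)..C(16,16); by symmetry C(16,k)=C(16,16-k), giving 9 distinct values.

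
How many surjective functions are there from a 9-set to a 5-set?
834,120

Reasoning: Onto functions = 5! × S(9,5)
First compute S(9,5) via recurrence:
Using the Stirling recurrence: S(n,k) = k·S(n-1,k) + S(n-1,k-1)
S(9,5) = 5·S(8,5) + S(8,4)
         = 5·1050 + 1701
         = 5250 + 1701
         = 6,951
Then: 120 × 6951 = 834,120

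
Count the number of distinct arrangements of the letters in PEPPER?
60

Working:
Word has 6 letters (P=3, E=2, R=1). Arrangements: 6!/Π(k!) = 60.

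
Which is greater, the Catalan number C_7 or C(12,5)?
C_7 = C(14,7)/(7+1) = 3,432/8 = 429; C(12,5) = 792.
Final answer: C(12,5)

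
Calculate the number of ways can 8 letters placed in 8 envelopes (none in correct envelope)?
14,833

Using D(n) = (n-1)[D(n-1) + D(n-2)]:
D(8) = (8-1) × [D(7) + D(6)]
      = 7 × [1854 + 265]
      = 7 × 2119
      = 14,833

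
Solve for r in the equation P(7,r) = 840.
P(7,r) = 7·6·…·(7−r+1), a product of r factors. Multiplying down from 7: 7 = 7; 7·6 = 42; 7·6·5 = 210; 7·6·5·4 = 840 ✓ (4 factors). So r = 4.

Answer: 4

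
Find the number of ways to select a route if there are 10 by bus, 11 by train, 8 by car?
29

Explanation: By the addition principle: 10 + 11 + 8 = 29.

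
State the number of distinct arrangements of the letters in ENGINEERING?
277,200

Reasoning: Word has 11 letters (E=3, N=3, G=2, I=2, R=1). Arrangements: 11!/Π(k!) = 277,200.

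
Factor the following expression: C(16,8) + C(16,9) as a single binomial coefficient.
C(17,9)

Working:
By Pascal's identity: C(16,8) + C(16,9) = C(17,9) = 24,310.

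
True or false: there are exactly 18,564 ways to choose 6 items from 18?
True
C(18,6) = 18,564.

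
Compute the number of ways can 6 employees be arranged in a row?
720

Reasoning: Arrangements of 6 distinct objects: 6! = 720.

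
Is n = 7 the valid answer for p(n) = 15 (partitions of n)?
Pentagonal recurrence p(n) = p(n−1) + p(n−2) − p(n−5) − p(n−7) + …: p(7) = p(6) + p(5) − p(2) − p(0) = 11 + 7 − 2 − 1 = 15, which equals 15.

Answer: Yes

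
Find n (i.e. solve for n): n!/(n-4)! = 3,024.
9

Solution: n!/(n-4)! = n×(n-1)×(n-2)×(n-3), a product of 4 consecutive integers ≈ (n−1.5)^4. 3,024^(1/4) + 1.5 ≈ 8.9; check n = 9: 9×8×7×6 = 3,024 ✓. So n = 9.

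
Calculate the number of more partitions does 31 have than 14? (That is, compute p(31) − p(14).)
6,707

Solution: Pentagonal recurrence p(n) = p(n−1) + p(n−2) − p(n−5) − p(n−7) + …: p(31) = p(30) + p(29) − p(26) − p(24) + p(19) + p(16) − p(9) − p(5) = 5,604 + 4,565 − 2,436 − 1,575 + 490 + 231 − 30 − 7 = 6,842.
p(14) = p(13) + p(12) − p(9) − p(7) + p(2) = 101 + 77 − 30 − 15 + 2 = 135.
Difference = 6,842 − 135 = 6,707.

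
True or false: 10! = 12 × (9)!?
False
10! = 10 × 9! = 3,628,800, but 12 × 9! = 4,354,560.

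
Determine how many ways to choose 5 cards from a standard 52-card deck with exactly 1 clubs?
1,069,263

Working:
13 clubs and 39 non-clubs: C(13,1) × C(39,4) = 13 × 82251 = 1,069,263.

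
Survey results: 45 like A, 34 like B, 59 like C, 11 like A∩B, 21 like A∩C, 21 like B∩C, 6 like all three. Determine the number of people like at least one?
|A∪B∪C| = 45+34+59-11-21-21+6 = 91.

Answer: 91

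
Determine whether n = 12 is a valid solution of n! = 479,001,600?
12! = 12·11! = 12·39,916,800 = 479,001,600, which equals 479,001,600.
Final answer: Yes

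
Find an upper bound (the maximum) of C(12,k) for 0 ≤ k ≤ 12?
924

Maximum at k = 6: C(12,6) = 924.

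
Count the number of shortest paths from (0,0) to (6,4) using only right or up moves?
Choose 6 rights from 10 moves: C(10,6) = 210.
Final answer: 210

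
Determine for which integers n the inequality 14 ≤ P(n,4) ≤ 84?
P(3,4)=0; P(4,4)=24; P(5,4)=120. So valid n = 4.
Final answer: 4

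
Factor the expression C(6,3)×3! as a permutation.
P(6,3)

Solution: C(6,3)×3! = [6!/(3!(3)!)]×3! = 6!/(3)! = P(6,3) = 120.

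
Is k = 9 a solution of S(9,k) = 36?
S(9,9) = 9·S(8,9) + S(8,8) = 9·0 + 1 = 1, which does not equal 36.
Final answer: No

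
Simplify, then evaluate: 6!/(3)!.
120

Explanation: This equals 6×5×4 = 120.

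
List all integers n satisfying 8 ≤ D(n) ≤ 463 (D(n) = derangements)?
Using D(n) = (n−1)[D(n−1) + D(n−2)] with D(1)=0, D(2)=1: D(3)=2; D(4)=9; D(5)=44; D(6)=265; D(7)=1,854. So valid n = 4, 5, 6.

Answer: 4, 5, 6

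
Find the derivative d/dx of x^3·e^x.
Product rule: d/dx[x^3]·e^x + x^3·d/dx[e^x] = 3x^{2}e^x + x^3e^x.

Answer: (3x^2 + x^3)e^x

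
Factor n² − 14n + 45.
(n − 5)(n − 9)

Working:
Seek roots whose sum is 14 and product is 45: (5, 9). So n² − 14n + 45 = (n − 5)(n − 9).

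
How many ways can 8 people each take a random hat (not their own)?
14,833
Using D(n) = (n-1)[D(n-1) + D(n-2)]:
D(8) = (8-1) × [D(7) + D(6)]
      = 7 × [1854 + 265]
      = 7 × 2119
      = 14,833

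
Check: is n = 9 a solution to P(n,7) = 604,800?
No

P(9,7) = 9·8·7·6·5·4·3 = 181,440, which does not equal 604,800.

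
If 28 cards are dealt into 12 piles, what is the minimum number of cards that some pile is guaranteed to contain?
3

Pigeonhole: ⌈28/12⌉ = 3.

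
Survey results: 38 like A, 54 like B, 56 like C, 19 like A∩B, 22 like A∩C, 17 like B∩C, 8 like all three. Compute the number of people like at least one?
98

Working:
|A∪B∪C| = 38+54+56-19-22-17+8 = 98.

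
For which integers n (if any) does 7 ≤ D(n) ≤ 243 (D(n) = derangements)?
4, 5

Using D(n) = (n−1)[D(n−1) + D(n−2)] with D(1)=0, D(2)=1: D(3)=2; D(4)=9; D(5)=44; D(6)=265. So valid n = 4, 5.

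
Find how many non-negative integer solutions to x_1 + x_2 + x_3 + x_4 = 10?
C(10+4-1, 4-1) = 286.
Final answer: 286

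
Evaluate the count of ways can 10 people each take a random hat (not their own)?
1,334,961

Explanation: Using D(n) = (n-1)[D(n-1) + D(n-2)]:
D(10) = (10-1) × [D(9) + D(8)]
      = 9 × [133496 + 14833]
      = 9 × 148329
      = 1,334,961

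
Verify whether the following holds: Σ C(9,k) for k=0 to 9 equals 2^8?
Binomial theorem: Σ C(9,k) = (1+1)^9 = 2^9 = 512; RHS 2^8 = 256.
Final answer: False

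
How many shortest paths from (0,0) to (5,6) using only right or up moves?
462

Explanation: Choose 5 rights from 11 moves: C(11,5) = 462.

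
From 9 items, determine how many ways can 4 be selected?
126

Solution: C(9,4) = 9! / (4! × (9-4)!)
         = 9! / (4! × 5!)
         = 126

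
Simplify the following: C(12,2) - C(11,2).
C(12,2) - C(11,2) = C(11,1) = 11.

Answer: 11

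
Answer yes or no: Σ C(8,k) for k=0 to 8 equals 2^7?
Binomial theorem: Σ C(8,k) = (1+1)^8 = 2^8 = 256; RHS 2^7 = 128.
Final answer: No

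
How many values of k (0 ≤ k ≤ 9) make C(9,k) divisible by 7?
4

Working:
Checking C(9,k) mod 7 for k = 0..9: divisible at k = 3, 4, 5, 6. That's 4 values.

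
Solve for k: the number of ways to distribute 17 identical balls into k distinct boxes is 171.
3

Solution: Stars and bars: the count is C(17+k−1, k−1), increasing in k. k=2: C(18,1) = 18, k=3: C(19,2) = 171 ✓. So k = 3.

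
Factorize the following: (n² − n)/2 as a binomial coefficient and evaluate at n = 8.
C(n,2); C(8,2) = 28

Solution: (n² − n)/2 = n(n−1)/2 = C(n,2). At n = 8: C(8,2) = 28.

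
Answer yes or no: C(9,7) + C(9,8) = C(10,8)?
Pascal's identity: LHS = 36 + 9 = 45; RHS = C(10,8) = 45. Both sides agree, so the statement holds.
Final answer: Yes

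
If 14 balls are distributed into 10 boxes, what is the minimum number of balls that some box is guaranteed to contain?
Pigeonhole: ⌈14/10⌉ = 2.

Answer: 2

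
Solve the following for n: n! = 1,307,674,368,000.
15
n! is strictly increasing. 13! = 6,227,020,800, 14! = 87,178,291,200, 15! = 1,307,674,368,000 ✓. So n = 15.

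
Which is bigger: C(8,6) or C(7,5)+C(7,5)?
C(8,6)=28; C(7,5)+C(7,5)=21+21=42.

Answer: C(7,5)+C(7,5)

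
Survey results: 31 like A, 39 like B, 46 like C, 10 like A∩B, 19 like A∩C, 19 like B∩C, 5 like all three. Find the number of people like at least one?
73

Reasoning: |A∪B∪C| = 31+39+46-10-19-19+5 = 73.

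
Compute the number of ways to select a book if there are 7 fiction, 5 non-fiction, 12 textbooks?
24

Reasoning: By the addition principle: 7 + 5 + 12 = 24.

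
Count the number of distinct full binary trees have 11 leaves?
16,796

Using the Catalan number formula: C_n = C(2n, n) / (n+1)
C_10 = C(20, 10) / (10+1)
     = 184756 / 11
     = 16,796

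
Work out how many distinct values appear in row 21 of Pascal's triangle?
11

Solution: Row 21 has entries C(21,0)..C(21,21); by symmetry C(21,k)=C(21,21-k), giving 11 distinct values.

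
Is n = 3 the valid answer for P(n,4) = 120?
No

Explanation: P(3,4) = 0 since 4 > 3, which does not equal 120.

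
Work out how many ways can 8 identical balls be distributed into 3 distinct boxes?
C(8+3-1, 3-1) = C(10, 2) = 45.

Answer: 45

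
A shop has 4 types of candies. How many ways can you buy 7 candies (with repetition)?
120

Stars and bars: C(7+4-1, 7) = C(10, 7) = 120.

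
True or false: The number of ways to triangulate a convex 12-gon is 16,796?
Triangulations of a convex 12-gon are counted by the Catalan number C_10: C_10 = C(20,10)/(10+1) = 184,756/11 = 16,796.
Final answer: True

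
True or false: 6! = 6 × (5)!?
True

By definition n! = n × (n-1)!, so 6! = 6 × 5!.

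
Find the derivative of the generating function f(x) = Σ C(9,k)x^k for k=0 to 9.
Term-by-term differentiation gives Σ k·C(9,k)x^{k-1} for k=1 to 9.
Final answer: Σ k·C(9,k)x^(k-1) for k=1 to 9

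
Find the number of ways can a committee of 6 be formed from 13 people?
1,716

Explanation: C(13,6) = 13! / (6! × (13-6)!)
         = 13! / (6! × 7!)
         = 1,716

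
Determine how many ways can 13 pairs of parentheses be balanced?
742,900

Using the Catalan number formula: C_n = C(2n, n) / (n+1)
C_13 = C(26, 13) / (13+1)
     = 10400600 / 14
     = 742,900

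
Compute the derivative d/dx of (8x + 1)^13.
104(8x + 1)^12

Solution: Chain rule: 13(8x+1)^{12} × 8 = 104(8x+1)^{12}.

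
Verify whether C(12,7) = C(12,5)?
True

Reasoning: Symmetry C(n,k) = C(n,n-k): C(12,7) = 792 and C(12,5) = 792. Both sides agree, so the statement holds.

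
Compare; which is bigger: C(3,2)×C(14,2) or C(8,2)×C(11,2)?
C(8,2)×C(11,2)
C(3,2)×C(14,2)=273, C(8,2)×C(11,2)=1,540.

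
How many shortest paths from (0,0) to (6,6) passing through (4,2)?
225

To (4,2): C(6,4)=15. From there: C(6,2)=15. Total: 225.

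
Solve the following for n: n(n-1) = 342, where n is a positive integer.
19

Reasoning: n² − n − 342 = 0, so n = (1 ± √(1 + 4·342))/2 = (1 ± √1,369)/2 = (1 ± 37)/2, i.e. n = 19 or n = -18. Taking the positive root, n = 19 (check: 19×18 = 342).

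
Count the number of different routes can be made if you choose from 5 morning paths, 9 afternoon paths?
45

Explanation: By the multiplication principle: 5 × 9 = 45.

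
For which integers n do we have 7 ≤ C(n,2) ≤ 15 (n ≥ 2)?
5, 6

Working:
C(4,2)=6; C(5,2)=10; C(6,2)=15; C(7,2)=21. So valid n = 5, 6.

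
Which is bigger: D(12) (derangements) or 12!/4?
D(12)

Reasoning: D(12) = (12-1)·[D(11) + D(10)] = 11·[14,684,570 + 1,334,961] = 176,214,841; 12!/4 = 479,001,600/4 = 119,750,400.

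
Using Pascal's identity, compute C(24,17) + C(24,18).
480,700
C(24,17) + C(24,18) = C(25,18) = 480,700.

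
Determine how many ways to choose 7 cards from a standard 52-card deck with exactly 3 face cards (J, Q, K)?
20,105,800
12 face cards and 40 non-face cards: C(12,3) × C(40,4) = 220 × 91,390 = 20,105,800.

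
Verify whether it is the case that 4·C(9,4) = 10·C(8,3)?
False

Reasoning: Absorption identity k·C(n,k) = n·C(n-1,k-1). LHS = 4·126 = 504; RHS = 10·56 = 560.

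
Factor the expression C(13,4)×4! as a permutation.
P(13,4)

Working:
C(13,4)×4! = [13!/(4!(9)!)]×4! = 13!/(9)! = P(13,4) = 17,160.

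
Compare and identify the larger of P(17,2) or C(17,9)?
P(17,2)=272, C(17,9)=24,310.
Final answer: C(17,9)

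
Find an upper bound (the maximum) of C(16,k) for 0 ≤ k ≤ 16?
12,870

Solution: Maximum at k = 8: C(16,8) = 12,870.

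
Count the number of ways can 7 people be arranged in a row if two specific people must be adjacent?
1,440
Treat pair as unit: (7-1)! arrangements × 2 internal orders = 1,440.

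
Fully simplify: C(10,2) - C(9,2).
9

Working:
C(10,2) - C(9,2) = C(9,1) = 9.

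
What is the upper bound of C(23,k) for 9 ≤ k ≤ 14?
1,352,078

C(23,k) is maximised at the centre of the row: C(23,11) = 1,352,078.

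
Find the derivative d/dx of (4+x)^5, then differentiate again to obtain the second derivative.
First derivative: 5(4+x)^{4}. Second derivative: 5·4·(4+x)^{3} = 20(4+x)^{3}.

Answer: 20(4+x)^3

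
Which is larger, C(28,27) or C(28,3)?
C(28,3)

C(28,27)=28, C(28,3)=3,276.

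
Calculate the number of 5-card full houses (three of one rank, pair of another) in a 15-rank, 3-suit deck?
Triple rank: 15. Triple suits: C(3,3)=1. Pair rank: 14. Pair suits: C(3,2)=3. Total: 630.

Answer: 630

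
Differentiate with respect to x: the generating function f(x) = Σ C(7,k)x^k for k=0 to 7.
Term-by-term differentiation gives Σ k·C(7,k)x^{k-1} for k=1 to 7.

Answer: Σ k·C(7,k)x^(k-1) for k=1 to 7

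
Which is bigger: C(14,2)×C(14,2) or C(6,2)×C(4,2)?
C(14,2)×C(14,2)

Reasoning: C(14,2)×C(14,2)=8,281, C(6,2)×C(4,2)=90.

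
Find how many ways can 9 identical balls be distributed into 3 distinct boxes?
55

Explanation: C(9+3-1, 3-1) = C(11, 2) = 55.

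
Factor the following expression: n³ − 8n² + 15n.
n(n − 3)(n − 5)

Solution: n³ − 8n² + 15n = n(n² − 8n + 15) = n(n − 3)(n − 5).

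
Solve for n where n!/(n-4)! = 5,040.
10

Working:
n!/(n-4)! = n×(n-1)×(n-2)×(n-3), a product of 4 consecutive integers ≈ (n−1.5)^4. 5,040^(1/4) + 1.5 ≈ 9.9; check n = 10: 10×9×8×7 = 5,040 ✓. So n = 10.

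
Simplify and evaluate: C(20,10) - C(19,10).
92,378

Working:
C(20,10) - C(19,10) = C(19,9) = 92,378.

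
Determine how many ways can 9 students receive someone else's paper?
133,496

Explanation: Using D(n) = (n-1)[D(n-1) + D(n-2)]:
D(9) = (9-1) × [D(8) + D(7)]
      = 8 × [14833 + 1854]
      = 8 × 16687
      = 133,496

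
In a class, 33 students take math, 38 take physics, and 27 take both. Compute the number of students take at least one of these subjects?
44

|A∪B| = |A|+|B|-|A∩B| = 33+38-27 = 44.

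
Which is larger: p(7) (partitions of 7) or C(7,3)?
Pentagonal recurrence p(n) = p(n−1) + p(n−2) − p(n−5) − p(n−7) + …: p(7) = p(6) + p(5) − p(2) − p(0) = 11 + 7 − 2 − 1 = 15; C(7,3) = 35.
Final answer: C(7,3)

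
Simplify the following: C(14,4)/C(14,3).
11/4

Explanation: C(n,k+1)/C(n,k) = (n−k)/(k+1). Here (14−3)/(3+1) = 11/4 = 11/4.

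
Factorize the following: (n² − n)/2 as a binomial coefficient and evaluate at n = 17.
C(n,2); C(17,2) = 136
(n² − n)/2 = n(n−1)/2 = C(n,2). At n = 17: C(17,2) = 136.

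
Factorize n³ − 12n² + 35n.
n(n − 5)(n − 7)

Working:
n³ − 12n² + 35n = n(n² − 12n + 35) = n(n − 5)(n − 7).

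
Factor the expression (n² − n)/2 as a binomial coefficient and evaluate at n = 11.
C(n,2); C(11,2) = 55

Solution: (n² − n)/2 = n(n−1)/2 = C(n,2). At n = 11: C(11,2) = 55.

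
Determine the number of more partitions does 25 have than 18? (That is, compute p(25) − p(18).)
1,573

Explanation: Pentagonal recurrence p(n) = p(n−1) + p(n−2) − p(n−5) − p(n−7) + …: p(25) = p(24) + p(23) − p(20) − p(18) + p(13) + p(10) − p(3) = 1,575 + 1,255 − 627 − 385 + 101 + 42 − 3 = 1,958.
p(18) = p(17) + p(16) − p(13) − p(11) + p(6) + p(3) = 297 + 231 − 101 − 56 + 11 + 3 = 385.
Difference = 1,958 − 385 = 1,573.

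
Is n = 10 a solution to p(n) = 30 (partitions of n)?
No
Pentagonal recurrence p(n) = p(n−1) + p(n−2) − p(n−5) − p(n−7) + …: p(10) = p(9) + p(8) − p(5) − p(3) = 30 + 22 − 7 − 3 = 42, which does not equal 30.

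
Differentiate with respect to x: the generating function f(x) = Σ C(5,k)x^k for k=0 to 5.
Σ k·C(5,k)x^(k-1) for k=1 to 5

Term-by-term differentiation gives Σ k·C(5,k)x^{k-1} for k=1 to 5.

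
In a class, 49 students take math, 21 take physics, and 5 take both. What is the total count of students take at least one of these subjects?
|A∪B| = |A|+|B|-|A∩B| = 49+21-5 = 65.

Answer: 65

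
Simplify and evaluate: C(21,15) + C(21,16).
By Pascal's identity: C(22,16) = 74,613.
Final answer: 74,613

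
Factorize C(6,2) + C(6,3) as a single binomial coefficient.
C(7,3)

Working:
By Pascal's identity: C(6,2) + C(6,3) = C(7,3) = 35.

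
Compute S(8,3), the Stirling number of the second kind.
966

Explanation: Using the Stirling recurrence: S(n,k) = k·S(n-1,k) + S(n-1,k-1)
S(8,3) = 3·S(7,3) + S(7,2)
         = 3·301 + 63
         = 903 + 63
         = 966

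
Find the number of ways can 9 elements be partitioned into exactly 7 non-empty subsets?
462

This equals S(9,7), the Stirling number of the 2nd kind.
Using the Stirling recurrence: S(n,k) = k·S(n-1,k) + S(n-1,k-1)
S(9,7) = 7·S(8,7) + S(8,6)
         = 7·28 + 266
         = 196 + 266
         = 462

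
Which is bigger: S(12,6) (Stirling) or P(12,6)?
S(12,6) = 6·S(11,6) + S(11,5) = 6·179,487 + 246,730 = 1,323,652; P(12,6) = 665,280.

Answer: S(12,6)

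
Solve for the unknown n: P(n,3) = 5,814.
P(n,3) = n(n−1)(n−2) is increasing in n; n(n−1)(n−2) ≈ (n−1)^3 = 5,814 gives n ≈ 19.0. Check: P(17,3) = 4,080, P(18,3) = 4,896, P(19,3) = 5,814 ✓. So n = 19.

Answer: 19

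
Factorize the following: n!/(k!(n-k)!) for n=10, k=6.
This is the binomial coefficient C(10,6) = 210.

Answer: C(10,6) = 210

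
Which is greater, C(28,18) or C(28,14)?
C(28,14)

Reasoning: C(28,18)=13,123,110, C(28,14)=40,116,600.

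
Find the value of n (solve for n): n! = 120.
5

Working:
n! is strictly increasing. 3! = 6, 4! = 24, 5! = 120 ✓. So n = 5.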